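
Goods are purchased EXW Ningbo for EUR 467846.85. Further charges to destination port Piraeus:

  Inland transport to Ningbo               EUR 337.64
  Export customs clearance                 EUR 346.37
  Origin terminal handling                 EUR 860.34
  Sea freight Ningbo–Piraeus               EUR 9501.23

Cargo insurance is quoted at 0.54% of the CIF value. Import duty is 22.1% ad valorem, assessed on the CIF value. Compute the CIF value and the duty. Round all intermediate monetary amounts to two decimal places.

CIF value: EUR 481492.49; import duty: EUR 106409.84

Let C be the CIF value. C = EXW price + pre-shipment costs + freight + 0.54% × C
C − 0.54% × C = 467846.85 + 337.64 + 346.37 + 860.34 + 9501.23
0.9946 × C = 478892.43
C = 478892.43 / 0.9946 = 481492.49
Insurance premium = 0.54% × 481492.49 = 2600.06
Import duty = 481492.49 × 22.1% = 106409.84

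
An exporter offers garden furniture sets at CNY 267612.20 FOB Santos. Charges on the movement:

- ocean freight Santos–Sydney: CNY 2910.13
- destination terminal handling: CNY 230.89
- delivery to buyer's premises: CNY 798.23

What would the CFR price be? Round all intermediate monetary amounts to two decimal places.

CFR price: CNY 270522.33

Not relevant to the conversion: destination terminal, delivery — on the buyer under both terms; not part of either seller's price.
From FOB to CFR, the seller additionally bears: freight.
CFR price = 267612.20 + 2910.13 = 270522.33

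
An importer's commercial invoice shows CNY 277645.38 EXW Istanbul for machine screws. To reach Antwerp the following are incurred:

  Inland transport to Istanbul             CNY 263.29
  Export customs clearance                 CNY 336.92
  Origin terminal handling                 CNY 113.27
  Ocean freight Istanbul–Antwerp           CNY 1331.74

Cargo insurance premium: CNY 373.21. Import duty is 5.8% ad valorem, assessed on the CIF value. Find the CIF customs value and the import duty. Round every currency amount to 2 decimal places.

CIF = EXW price + pre-shipment costs + freight + insurance
CIF = 277645.38 + 263.29 + 336.92 + 113.27 + 1331.74 + 373.21 = 280063.81
Import duty = 280063.81 × 5.8% = 16243.70

CIF value: CNY 280063.81; import duty: CNY 16243.70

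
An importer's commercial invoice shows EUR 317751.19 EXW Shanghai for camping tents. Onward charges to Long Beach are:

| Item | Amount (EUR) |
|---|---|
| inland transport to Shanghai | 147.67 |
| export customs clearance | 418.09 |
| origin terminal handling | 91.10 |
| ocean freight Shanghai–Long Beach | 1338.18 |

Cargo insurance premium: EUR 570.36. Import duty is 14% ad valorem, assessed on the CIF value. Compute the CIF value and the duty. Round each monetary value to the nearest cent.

CIF value: EUR 320316.59; import duty: EUR 44844.32

CIF = EXW price + pre-shipment costs + freight + insurance
CIF = 317751.19 + 147.67 + 418.09 + 91.10 + 1338.18 + 570.36 = 320316.59
Import duty = 320316.59 × 14% = 44844.32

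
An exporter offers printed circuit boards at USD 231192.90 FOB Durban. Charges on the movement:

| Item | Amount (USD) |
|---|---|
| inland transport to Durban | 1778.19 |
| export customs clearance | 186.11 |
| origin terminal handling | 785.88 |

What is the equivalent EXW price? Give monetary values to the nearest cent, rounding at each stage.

From FOB to EXW, the seller no longer bears: inland to port, export clearance, origin terminal.
EXW price = 231192.90 − 1778.19 − 186.11 − 785.88 = 228442.72

EXW price: USD 228442.72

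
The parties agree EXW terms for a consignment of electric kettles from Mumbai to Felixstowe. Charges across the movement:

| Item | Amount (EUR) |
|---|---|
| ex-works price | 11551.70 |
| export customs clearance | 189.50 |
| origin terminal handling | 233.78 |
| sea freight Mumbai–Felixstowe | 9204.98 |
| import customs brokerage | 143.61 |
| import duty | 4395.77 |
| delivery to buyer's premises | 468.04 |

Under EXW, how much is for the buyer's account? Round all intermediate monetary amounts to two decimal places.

Buyer's account: EUR 14635.68

EXW: the seller makes goods available at their premises; the buyer bears all onward costs.
Seller's account: goods 11551.70 = 11551.70
Buyer's account: export clearance 189.50 + origin terminal 233.78 + freight 9204.98 + brokerage 143.61 + duty 4395.77 + delivery 468.04 = 14635.68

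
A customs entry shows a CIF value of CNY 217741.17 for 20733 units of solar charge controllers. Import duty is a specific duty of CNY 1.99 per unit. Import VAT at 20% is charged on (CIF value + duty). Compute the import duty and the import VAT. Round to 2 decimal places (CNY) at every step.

Import duty = 20733 × 1.99 = 41258.67
VAT base = CIF + duty = 217741.17 + 41258.67 = 258999.84
Import VAT = 258999.84 × 20% = 51799.97

Import duty: CNY 41258.67; import VAT: CNY 51799.97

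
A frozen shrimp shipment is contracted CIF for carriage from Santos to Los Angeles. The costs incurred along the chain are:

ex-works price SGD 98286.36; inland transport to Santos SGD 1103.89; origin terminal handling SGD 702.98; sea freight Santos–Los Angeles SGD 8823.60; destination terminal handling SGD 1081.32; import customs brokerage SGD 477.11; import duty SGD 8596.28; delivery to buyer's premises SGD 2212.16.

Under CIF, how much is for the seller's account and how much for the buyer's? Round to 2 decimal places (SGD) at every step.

Seller: SGD 108916.83; buyer: SGD 12366.87

CIF: the seller pays costs through ocean freight and marine insurance to the destination port.
Seller's account: goods 98286.36 + inland to port 1103.89 + origin terminal 702.98 + freight 8823.60 = 108916.83
Buyer's account: destination terminal 1081.32 + brokerage 477.11 + duty 8596.28 + delivery 2212.16 = 12366.87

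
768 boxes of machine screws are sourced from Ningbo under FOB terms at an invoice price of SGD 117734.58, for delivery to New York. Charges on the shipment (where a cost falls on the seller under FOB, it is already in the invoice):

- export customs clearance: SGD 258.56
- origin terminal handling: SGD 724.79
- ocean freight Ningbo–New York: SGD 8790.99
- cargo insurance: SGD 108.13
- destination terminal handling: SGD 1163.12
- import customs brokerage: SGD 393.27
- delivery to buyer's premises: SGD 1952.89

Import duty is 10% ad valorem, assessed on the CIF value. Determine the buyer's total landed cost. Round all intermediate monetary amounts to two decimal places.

Total landed cost: SGD 142806.35

FOB: the seller bears costs until goods are on board at the origin port; the buyer bears freight, insurance and all costs thereafter.
Already in the invoice (seller's account under FOB): export clearance, origin terminal — exclude.
CIF value = FOB price + freight + insurance = 117734.58 + 8790.99 + 108.13 = 126633.70
Import duty = 126633.70 × 10% = 12663.37
Buyer bears: freight 8790.99 + insurance 108.13 + destination terminal 1163.12 + brokerage 393.27 + delivery 1952.89 + duty 12663.37 = 25071.77
Landed cost = invoice 117734.58 + 25071.77 = 142806.35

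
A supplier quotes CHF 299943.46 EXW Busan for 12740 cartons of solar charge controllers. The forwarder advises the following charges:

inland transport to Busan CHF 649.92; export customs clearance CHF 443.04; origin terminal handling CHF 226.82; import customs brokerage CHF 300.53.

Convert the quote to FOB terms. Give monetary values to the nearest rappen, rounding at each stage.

Not relevant to the conversion: brokerage — on the buyer under both terms; not part of either seller's price.
From EXW to FOB, the seller additionally bears: inland to port, export clearance, origin terminal.
FOB price = 299943.46 + 649.92 + 443.04 + 226.82 = 301263.24

FOB price: CHF 301263.24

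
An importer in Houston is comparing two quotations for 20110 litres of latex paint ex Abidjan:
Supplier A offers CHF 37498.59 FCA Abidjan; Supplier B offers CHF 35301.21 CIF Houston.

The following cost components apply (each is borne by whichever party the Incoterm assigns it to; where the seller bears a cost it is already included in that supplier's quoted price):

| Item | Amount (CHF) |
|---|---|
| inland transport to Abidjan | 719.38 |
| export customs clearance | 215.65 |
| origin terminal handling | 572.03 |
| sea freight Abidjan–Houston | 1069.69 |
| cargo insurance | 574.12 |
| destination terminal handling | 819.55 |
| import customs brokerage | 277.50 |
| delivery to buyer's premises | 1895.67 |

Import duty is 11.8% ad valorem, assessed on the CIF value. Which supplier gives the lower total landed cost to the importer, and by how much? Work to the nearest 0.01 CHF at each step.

Supplier B is cheaper by CHF 4933.98

Supplier A (FCA):
CIF value = FCA price + origin terminal + freight + insurance = 37498.59 + 572.03 + 1069.69 + 574.12 = 39714.43
Import duty = 39714.43 × 11.8% = 4686.30
Buyer bears (A): 572.03 + 1069.69 + 574.12 + 819.55 + 277.50 + 1895.67 = 5208.56
Landed cost (A) = invoice 37498.59 + 5208.56 + duty 4686.30 = 47393.45
Supplier B (CIF):
The CIF price already equals the CIF value: 35301.21
Import duty = 35301.21 × 11.8% = 4165.54
Buyer bears (B): 819.55 + 277.50 + 1895.67 = 2992.72
Landed cost (B) = invoice 35301.21 + 2992.72 + duty 4165.54 = 42459.47
Difference = |47393.45 − 42459.47| = 4933.98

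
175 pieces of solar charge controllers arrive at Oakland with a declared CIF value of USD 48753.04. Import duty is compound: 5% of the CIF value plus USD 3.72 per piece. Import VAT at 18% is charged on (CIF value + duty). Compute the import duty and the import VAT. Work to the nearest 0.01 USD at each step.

Import duty: USD 3088.65; import VAT: USD 9331.50

Ad valorem component: 48753.04 × 5% = 2437.65
Specific component: 175 × 3.72 = 651.00
Import duty = 2437.65 + 651.00 = 3088.65
VAT base = CIF + duty = 48753.04 + 3088.65 = 51841.69
Import VAT = 51841.69 × 18% = 9331.50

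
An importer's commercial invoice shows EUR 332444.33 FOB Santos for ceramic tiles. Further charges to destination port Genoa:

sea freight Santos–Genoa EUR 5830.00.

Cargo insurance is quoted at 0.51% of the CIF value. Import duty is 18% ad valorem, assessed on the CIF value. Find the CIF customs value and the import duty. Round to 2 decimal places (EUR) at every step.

CIF value: EUR 340008.37; import duty: EUR 61201.51

Let C be the CIF value. C = FOB price + freight + 0.51% × C
C − 0.51% × C = 332444.33 + 5830.00
0.9949 × C = 338274.33
C = 338274.33 / 0.9949 = 340008.37
Insurance premium = 0.51% × 340008.37 = 1734.04
Import duty = 340008.37 × 18% = 61201.51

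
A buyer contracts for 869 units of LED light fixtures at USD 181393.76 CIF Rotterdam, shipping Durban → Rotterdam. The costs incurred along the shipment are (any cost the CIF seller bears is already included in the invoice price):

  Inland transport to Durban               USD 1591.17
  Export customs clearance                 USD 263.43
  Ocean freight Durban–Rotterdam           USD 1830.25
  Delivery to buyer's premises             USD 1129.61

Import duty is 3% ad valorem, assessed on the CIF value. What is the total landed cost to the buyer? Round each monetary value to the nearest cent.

Total landed cost: USD 187965.18

CIF: the seller pays costs through ocean freight and marine insurance to the destination port.
Already in the invoice (seller's account under CIF): inland to port, export clearance, freight — exclude.
The CIF price already equals the CIF value: 181393.76
Import duty = 181393.76 × 3% = 5441.81
Buyer bears: delivery 1129.61 + duty 5441.81 = 6571.42
Landed cost = invoice 181393.76 + 6571.42 = 187965.18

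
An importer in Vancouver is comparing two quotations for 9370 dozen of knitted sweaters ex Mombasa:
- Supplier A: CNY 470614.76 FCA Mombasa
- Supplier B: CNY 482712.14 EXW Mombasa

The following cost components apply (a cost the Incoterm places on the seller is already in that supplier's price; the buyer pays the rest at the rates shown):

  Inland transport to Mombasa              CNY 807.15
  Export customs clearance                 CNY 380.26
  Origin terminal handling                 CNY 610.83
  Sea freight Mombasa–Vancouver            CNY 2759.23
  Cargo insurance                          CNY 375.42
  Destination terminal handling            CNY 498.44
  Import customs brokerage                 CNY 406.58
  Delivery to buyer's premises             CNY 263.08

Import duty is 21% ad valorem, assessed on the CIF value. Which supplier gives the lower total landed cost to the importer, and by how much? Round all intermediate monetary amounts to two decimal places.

Supplier A is cheaper by CNY 16074.60

Supplier A (FCA):
CIF value = FCA price + origin terminal + freight + insurance = 470614.76 + 610.83 + 2759.23 + 375.42 = 474360.24
Import duty = 474360.24 × 21% = 99615.65
Buyer bears (A): 610.83 + 2759.23 + 375.42 + 498.44 + 406.58 + 263.08 = 4913.58
Landed cost (A) = invoice 470614.76 + 4913.58 + duty 99615.65 = 575143.99
Supplier B (EXW):
CIF value = EXW price + inland to port + export clearance + origin terminal + freight + insurance = 482712.14 + 807.15 + 380.26 + 610.83 + 2759.23 + 375.42 = 487645.03
Import duty = 487645.03 × 21% = 102405.46
Buyer bears (B): 807.15 + 380.26 + 610.83 + 2759.23 + 375.42 + 498.44 + 406.58 + 263.08 = 6100.99
Landed cost (B) = invoice 482712.14 + 6100.99 + duty 102405.46 = 591218.59
Difference = |575143.99 − 591218.59| = 16074.60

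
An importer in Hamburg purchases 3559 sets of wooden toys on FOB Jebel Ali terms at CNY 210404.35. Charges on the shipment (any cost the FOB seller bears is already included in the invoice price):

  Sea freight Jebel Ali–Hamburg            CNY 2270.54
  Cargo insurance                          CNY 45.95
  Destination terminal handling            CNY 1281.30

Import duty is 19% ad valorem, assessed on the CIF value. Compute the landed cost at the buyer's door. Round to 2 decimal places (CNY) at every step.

FOB: the seller bears costs until goods are on board at the origin port; the buyer bears freight, insurance and all costs thereafter.
CIF value = FOB price + freight + insurance = 210404.35 + 2270.54 + 45.95 = 212720.84
Import duty = 212720.84 × 19% = 40416.96
Buyer bears: freight 2270.54 + insurance 45.95 + destination terminal 1281.30 + duty 40416.96 = 44014.75
Landed cost = invoice 210404.35 + 44014.75 = 254419.10

Total landed cost: CNY 254419.10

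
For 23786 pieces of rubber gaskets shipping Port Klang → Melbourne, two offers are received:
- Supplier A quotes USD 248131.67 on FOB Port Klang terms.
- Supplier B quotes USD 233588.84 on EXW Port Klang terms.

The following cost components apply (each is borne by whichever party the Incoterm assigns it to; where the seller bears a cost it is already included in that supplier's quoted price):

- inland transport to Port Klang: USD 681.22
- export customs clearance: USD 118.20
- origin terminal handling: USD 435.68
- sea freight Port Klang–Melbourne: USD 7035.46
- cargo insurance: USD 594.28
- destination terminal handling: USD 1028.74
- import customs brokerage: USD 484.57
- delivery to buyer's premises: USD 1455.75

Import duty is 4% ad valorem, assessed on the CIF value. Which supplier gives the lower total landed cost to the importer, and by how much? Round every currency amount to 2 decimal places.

Supplier A (FOB):
CIF value = FOB price + freight + insurance = 248131.67 + 7035.46 + 594.28 = 255761.41
Import duty = 255761.41 × 4% = 10230.46
Buyer bears (A): 7035.46 + 594.28 + 1028.74 + 484.57 + 1455.75 = 10598.80
Landed cost (A) = invoice 248131.67 + 10598.80 + duty 10230.46 = 268960.93
Supplier B (EXW):
CIF value = EXW price + inland to port + export clearance + origin terminal + freight + insurance = 233588.84 + 681.22 + 118.20 + 435.68 + 7035.46 + 594.28 = 242453.68
Import duty = 242453.68 × 4% = 9698.15
Buyer bears (B): 681.22 + 118.20 + 435.68 + 7035.46 + 594.28 + 1028.74 + 484.57 + 1455.75 = 11833.90
Landed cost (B) = invoice 233588.84 + 11833.90 + duty 9698.15 = 255120.89
Difference = |268960.93 − 255120.89| = 13840.04

Supplier B is cheaper by USD 13840.04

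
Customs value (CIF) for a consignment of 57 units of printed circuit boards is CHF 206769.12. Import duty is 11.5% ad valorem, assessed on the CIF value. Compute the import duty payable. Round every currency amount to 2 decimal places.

Import duty: CHF 23778.45

Import duty = 206769.12 × 11.5% = 23778.45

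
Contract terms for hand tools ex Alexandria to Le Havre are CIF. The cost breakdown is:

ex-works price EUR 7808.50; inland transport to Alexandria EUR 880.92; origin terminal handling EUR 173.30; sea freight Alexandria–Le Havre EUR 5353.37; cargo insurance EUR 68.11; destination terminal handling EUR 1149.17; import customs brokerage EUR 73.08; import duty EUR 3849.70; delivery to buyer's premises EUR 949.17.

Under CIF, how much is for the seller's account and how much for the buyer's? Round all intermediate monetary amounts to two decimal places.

Seller: EUR 14284.20; buyer: EUR 6021.12

CIF: the seller pays costs through ocean freight and marine insurance to the destination port.
Seller's account: goods 7808.50 + inland to port 880.92 + origin terminal 173.30 + freight 5353.37 + insurance 68.11 = 14284.20
Buyer's account: destination terminal 1149.17 + brokerage 73.08 + duty 3849.70 + delivery 949.17 = 6021.12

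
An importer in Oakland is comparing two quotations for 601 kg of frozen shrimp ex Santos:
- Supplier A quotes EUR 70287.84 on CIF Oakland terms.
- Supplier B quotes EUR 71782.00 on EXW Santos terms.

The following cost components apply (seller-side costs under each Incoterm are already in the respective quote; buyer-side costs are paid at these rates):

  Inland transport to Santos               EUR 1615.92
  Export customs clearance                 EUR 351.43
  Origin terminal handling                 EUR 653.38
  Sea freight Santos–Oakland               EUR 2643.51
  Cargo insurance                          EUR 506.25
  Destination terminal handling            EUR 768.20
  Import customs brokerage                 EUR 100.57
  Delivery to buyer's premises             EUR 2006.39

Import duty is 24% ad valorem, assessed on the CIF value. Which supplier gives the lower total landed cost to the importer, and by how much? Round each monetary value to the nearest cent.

Supplier A (CIF):
The CIF price already equals the CIF value: 70287.84
Import duty = 70287.84 × 24% = 16869.08
Buyer bears (A): 768.20 + 100.57 + 2006.39 = 2875.16
Landed cost (A) = invoice 70287.84 + 2875.16 + duty 16869.08 = 90032.08
Supplier B (EXW):
CIF value = EXW price + inland to port + export clearance + origin terminal + freight + insurance = 71782.00 + 1615.92 + 351.43 + 653.38 + 2643.51 + 506.25 = 77552.49
Import duty = 77552.49 × 24% = 18612.60
Buyer bears (B): 1615.92 + 351.43 + 653.38 + 2643.51 + 506.25 + 768.20 + 100.57 + 2006.39 = 8645.65
Landed cost (B) = invoice 71782.00 + 8645.65 + duty 18612.60 = 99040.25
Difference = |90032.08 − 99040.25| = 9008.17

Supplier A is cheaper by EUR 9008.17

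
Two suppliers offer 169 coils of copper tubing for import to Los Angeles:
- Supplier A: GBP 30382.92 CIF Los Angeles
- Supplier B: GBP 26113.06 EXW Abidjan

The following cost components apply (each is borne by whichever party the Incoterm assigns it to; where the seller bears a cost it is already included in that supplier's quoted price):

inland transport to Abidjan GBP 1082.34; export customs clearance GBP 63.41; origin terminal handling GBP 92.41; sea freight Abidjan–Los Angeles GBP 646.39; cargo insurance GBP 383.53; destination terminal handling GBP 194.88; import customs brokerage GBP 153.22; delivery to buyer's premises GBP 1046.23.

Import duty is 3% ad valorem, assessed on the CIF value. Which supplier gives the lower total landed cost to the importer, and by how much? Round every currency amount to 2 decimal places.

Supplier B is cheaper by GBP 2061.84

Supplier A (CIF):
The CIF price already equals the CIF value: 30382.92
Import duty = 30382.92 × 3% = 911.49
Buyer bears (A): 194.88 + 153.22 + 1046.23 = 1394.33
Landed cost (A) = invoice 30382.92 + 1394.33 + duty 911.49 = 32688.74
Supplier B (EXW):
CIF value = EXW price + inland to port + export clearance + origin terminal + freight + insurance = 26113.06 + 1082.34 + 63.41 + 92.41 + 646.39 + 383.53 = 28381.14
Import duty = 28381.14 × 3% = 851.43
Buyer bears (B): 1082.34 + 63.41 + 92.41 + 646.39 + 383.53 + 194.88 + 153.22 + 1046.23 = 3662.41
Landed cost (B) = invoice 26113.06 + 3662.41 + duty 851.43 = 30626.90
Difference = |32688.74 − 30626.90| = 2061.84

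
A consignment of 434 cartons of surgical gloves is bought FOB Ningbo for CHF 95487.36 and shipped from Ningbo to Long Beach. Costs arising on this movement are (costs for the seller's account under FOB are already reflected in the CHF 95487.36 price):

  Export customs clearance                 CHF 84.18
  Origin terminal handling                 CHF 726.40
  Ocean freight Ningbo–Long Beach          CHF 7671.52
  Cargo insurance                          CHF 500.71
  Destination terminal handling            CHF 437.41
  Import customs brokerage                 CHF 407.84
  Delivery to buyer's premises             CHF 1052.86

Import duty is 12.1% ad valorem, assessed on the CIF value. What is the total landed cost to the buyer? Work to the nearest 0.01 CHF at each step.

FOB: the seller bears costs until goods are on board at the origin port; the buyer bears freight, insurance and all costs thereafter.
Already in the invoice (seller's account under FOB): export clearance, origin terminal — exclude.
CIF value = FOB price + freight + insurance = 95487.36 + 7671.52 + 500.71 = 103659.59
Import duty = 103659.59 × 12.1% = 12542.81
Buyer bears: freight 7671.52 + insurance 500.71 + destination terminal 437.41 + brokerage 407.84 + delivery 1052.86 + duty 12542.81 = 22613.15
Landed cost = invoice 95487.36 + 22613.15 = 118100.51

Total landed cost: CHF 118100.51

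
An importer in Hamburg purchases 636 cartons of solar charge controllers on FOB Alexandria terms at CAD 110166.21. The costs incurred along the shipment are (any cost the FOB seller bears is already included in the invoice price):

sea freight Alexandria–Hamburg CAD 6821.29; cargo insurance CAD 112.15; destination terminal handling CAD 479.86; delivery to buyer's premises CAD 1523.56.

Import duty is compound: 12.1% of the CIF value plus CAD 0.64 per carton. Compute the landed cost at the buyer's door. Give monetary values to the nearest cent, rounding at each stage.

Total landed cost: CAD 133679.17

FOB: the seller bears costs until goods are on board at the origin port; the buyer bears freight, insurance and all costs thereafter.
CIF value = FOB price + freight + insurance = 110166.21 + 6821.29 + 112.15 = 117099.65
Ad valorem component: 117099.65 × 12.1% = 14169.06
Specific component: 636 × 0.64 = 407.04
Import duty = 14169.06 + 407.04 = 14576.10
Buyer bears: freight 6821.29 + insurance 112.15 + destination terminal 479.86 + delivery 1523.56 + duty 14576.10 = 23512.96
Landed cost = invoice 110166.21 + 23512.96 = 133679.17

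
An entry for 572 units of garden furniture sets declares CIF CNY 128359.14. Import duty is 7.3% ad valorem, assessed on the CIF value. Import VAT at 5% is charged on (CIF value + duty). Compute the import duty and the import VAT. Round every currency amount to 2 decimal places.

Import duty: CNY 9370.22; import VAT: CNY 6886.47

Import duty = 128359.14 × 7.3% = 9370.22
VAT base = CIF + duty = 128359.14 + 9370.22 = 137729.36
Import VAT = 137729.36 × 5% = 6886.47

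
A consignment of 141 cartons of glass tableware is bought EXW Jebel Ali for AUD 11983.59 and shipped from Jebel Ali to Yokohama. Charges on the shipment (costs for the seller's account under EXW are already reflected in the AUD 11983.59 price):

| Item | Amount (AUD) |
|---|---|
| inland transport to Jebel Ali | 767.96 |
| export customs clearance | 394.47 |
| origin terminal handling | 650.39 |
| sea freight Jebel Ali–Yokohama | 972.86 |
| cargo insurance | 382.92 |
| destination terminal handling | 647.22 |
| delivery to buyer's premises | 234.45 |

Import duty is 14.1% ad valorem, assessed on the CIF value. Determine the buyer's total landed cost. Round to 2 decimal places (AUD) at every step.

EXW: the seller makes goods available at their premises; the buyer bears all onward costs.
CIF value = EXW price + inland to port + export clearance + origin terminal + freight + insurance = 11983.59 + 767.96 + 394.47 + 650.39 + 972.86 + 382.92 = 15152.19
Import duty = 15152.19 × 14.1% = 2136.46
Buyer bears: inland to port 767.96 + export clearance 394.47 + origin terminal 650.39 + freight 972.86 + insurance 382.92 + destination terminal 647.22 + delivery 234.45 + duty 2136.46 = 6186.73
Landed cost = invoice 11983.59 + 6186.73 = 18170.32

Total landed cost: AUD 18170.32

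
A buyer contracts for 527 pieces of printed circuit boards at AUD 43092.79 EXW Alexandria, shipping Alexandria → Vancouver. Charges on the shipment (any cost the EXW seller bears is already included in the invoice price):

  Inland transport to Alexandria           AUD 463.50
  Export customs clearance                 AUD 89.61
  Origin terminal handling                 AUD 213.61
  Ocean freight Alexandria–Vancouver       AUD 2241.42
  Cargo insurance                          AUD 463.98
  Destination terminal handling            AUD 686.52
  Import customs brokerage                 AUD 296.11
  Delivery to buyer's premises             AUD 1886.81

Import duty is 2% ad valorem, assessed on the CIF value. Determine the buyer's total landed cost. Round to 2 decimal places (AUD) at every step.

Total landed cost: AUD 50365.65

EXW: the seller makes goods available at their premises; the buyer bears all onward costs.
CIF value = EXW price + inland to port + export clearance + origin terminal + freight + insurance = 43092.79 + 463.50 + 89.61 + 213.61 + 2241.42 + 463.98 = 46564.91
Import duty = 46564.91 × 2% = 931.30
Buyer bears: inland to port 463.50 + export clearance 89.61 + origin terminal 213.61 + freight 2241.42 + insurance 463.98 + destination terminal 686.52 + brokerage 296.11 + delivery 1886.81 + duty 931.30 = 7272.86
Landed cost = invoice 43092.79 + 7272.86 = 50365.65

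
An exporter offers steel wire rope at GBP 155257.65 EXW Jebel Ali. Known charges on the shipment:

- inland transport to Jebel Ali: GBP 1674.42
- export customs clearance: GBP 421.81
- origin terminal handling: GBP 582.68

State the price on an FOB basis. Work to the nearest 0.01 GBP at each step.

From EXW to FOB, the seller additionally bears: inland to port, export clearance, origin terminal.
FOB price = 155257.65 + 1674.42 + 421.81 + 582.68 = 157936.56

FOB price: GBP 157936.56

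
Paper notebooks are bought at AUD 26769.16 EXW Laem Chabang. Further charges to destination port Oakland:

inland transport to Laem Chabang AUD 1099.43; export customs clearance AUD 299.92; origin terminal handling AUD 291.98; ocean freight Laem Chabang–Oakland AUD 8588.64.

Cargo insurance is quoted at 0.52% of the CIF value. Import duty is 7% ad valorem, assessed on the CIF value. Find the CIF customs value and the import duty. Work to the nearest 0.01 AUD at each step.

CIF value: AUD 37242.79; import duty: AUD 2607.00

Let C be the CIF value. C = EXW price + pre-shipment costs + freight + 0.52% × C
C − 0.52% × C = 26769.16 + 1099.43 + 299.92 + 291.98 + 8588.64
0.9948 × C = 37049.13
C = 37049.13 / 0.9948 = 37242.79
Insurance premium = 0.52% × 37242.79 = 193.66
Import duty = 37242.79 × 7% = 2607.00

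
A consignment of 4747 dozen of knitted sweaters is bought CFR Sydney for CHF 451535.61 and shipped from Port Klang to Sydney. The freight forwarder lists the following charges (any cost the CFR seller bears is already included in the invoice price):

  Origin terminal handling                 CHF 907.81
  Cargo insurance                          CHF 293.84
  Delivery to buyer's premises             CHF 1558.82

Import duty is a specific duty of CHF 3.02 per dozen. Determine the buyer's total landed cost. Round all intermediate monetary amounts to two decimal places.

Total landed cost: CHF 467724.21

CFR: the seller pays costs through ocean freight to the destination port, but not insurance.
Already in the invoice (seller's account under CFR): origin terminal — exclude.
CIF value = CFR price + insurance = 451535.61 + 293.84 = 451829.45
Import duty = 4747 × 3.02 = 14335.94
Buyer bears: insurance 293.84 + delivery 1558.82 + duty 14335.94 = 16188.60
Landed cost = invoice 451535.61 + 16188.60 = 467724.21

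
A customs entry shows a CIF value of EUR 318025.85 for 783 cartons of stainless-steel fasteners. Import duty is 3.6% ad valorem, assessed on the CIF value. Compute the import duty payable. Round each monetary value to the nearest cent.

Import duty: EUR 11448.93

Import duty = 318025.85 × 3.6% = 11448.93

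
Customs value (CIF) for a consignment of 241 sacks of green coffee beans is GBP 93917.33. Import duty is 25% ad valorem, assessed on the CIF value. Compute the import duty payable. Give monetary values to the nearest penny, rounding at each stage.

Import duty = 93917.33 × 25% = 23479.33

Import duty: GBP 23479.33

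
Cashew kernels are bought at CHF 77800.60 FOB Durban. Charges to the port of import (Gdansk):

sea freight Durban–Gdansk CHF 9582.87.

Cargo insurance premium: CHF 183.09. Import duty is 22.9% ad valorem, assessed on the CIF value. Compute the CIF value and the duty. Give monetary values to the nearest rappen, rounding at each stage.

CIF = FOB price + freight + insurance
CIF = 77800.60 + 9582.87 + 183.09 = 87566.56
Import duty = 87566.56 × 22.9% = 20052.74

CIF value: CHF 87566.56; import duty: CHF 20052.74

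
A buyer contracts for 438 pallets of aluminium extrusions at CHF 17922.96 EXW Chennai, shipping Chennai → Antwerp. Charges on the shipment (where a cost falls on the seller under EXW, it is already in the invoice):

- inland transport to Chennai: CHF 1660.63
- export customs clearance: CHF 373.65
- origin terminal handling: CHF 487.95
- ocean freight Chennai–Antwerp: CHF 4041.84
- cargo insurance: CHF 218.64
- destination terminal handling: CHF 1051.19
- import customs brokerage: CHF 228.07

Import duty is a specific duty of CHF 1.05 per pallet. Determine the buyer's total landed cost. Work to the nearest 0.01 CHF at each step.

Total landed cost: CHF 26444.83

EXW: the seller makes goods available at their premises; the buyer bears all onward costs.
CIF value = EXW price + inland to port + export clearance + origin terminal + freight + insurance = 17922.96 + 1660.63 + 373.65 + 487.95 + 4041.84 + 218.64 = 24705.67
Import duty = 438 × 1.05 = 459.90
Buyer bears: inland to port 1660.63 + export clearance 373.65 + origin terminal 487.95 + freight 4041.84 + insurance 218.64 + destination terminal 1051.19 + brokerage 228.07 + duty 459.90 = 8521.87
Landed cost = invoice 17922.96 + 8521.87 = 26444.83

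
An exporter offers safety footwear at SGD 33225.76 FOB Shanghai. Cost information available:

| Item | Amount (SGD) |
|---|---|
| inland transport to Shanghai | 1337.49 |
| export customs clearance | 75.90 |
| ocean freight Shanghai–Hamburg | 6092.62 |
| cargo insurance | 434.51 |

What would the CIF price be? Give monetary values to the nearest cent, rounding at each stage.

CIF price: SGD 39752.89

Not relevant to the conversion: export clearance, inland to port — on the seller under both FOB and CIF; already in the FOB price and stays in the CIF price.
From FOB to CIF, the seller additionally bears: freight, insurance.
CIF price = 33225.76 + 6092.62 + 434.51 = 39752.89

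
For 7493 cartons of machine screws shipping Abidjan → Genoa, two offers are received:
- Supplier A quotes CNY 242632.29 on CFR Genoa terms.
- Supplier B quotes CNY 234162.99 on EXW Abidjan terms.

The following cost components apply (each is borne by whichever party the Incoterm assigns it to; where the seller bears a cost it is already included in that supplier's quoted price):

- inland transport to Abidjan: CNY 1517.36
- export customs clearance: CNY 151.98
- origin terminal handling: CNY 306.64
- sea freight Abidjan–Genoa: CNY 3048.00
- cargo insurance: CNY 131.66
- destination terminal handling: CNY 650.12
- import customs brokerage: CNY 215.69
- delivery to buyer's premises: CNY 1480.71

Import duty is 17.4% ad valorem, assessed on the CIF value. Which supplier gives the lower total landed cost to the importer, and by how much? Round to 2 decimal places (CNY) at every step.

Supplier A (CFR):
CIF value = CFR price + insurance = 242632.29 + 131.66 = 242763.95
Import duty = 242763.95 × 17.4% = 42240.93
Buyer bears (A): 131.66 + 650.12 + 215.69 + 1480.71 = 2478.18
Landed cost (A) = invoice 242632.29 + 2478.18 + duty 42240.93 = 287351.40
Supplier B (EXW):
CIF value = EXW price + inland to port + export clearance + origin terminal + freight + insurance = 234162.99 + 1517.36 + 151.98 + 306.64 + 3048.00 + 131.66 = 239318.63
Import duty = 239318.63 × 17.4% = 41641.44
Buyer bears (B): 1517.36 + 151.98 + 306.64 + 3048.00 + 131.66 + 650.12 + 215.69 + 1480.71 = 7502.16
Landed cost (B) = invoice 234162.99 + 7502.16 + duty 41641.44 = 283306.59
Difference = |287351.40 − 283306.59| = 4044.81

Supplier B is cheaper by CNY 4044.81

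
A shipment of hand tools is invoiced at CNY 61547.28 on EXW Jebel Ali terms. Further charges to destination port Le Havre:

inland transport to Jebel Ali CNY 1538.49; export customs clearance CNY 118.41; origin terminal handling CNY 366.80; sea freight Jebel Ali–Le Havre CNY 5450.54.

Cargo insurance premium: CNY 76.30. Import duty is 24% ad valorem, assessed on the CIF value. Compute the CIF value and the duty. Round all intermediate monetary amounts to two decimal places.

CIF value: CNY 69097.82; import duty: CNY 16583.48

CIF = EXW price + pre-shipment costs + freight + insurance
CIF = 61547.28 + 1538.49 + 118.41 + 366.80 + 5450.54 + 76.30 = 69097.82
Import duty = 69097.82 × 24% = 16583.48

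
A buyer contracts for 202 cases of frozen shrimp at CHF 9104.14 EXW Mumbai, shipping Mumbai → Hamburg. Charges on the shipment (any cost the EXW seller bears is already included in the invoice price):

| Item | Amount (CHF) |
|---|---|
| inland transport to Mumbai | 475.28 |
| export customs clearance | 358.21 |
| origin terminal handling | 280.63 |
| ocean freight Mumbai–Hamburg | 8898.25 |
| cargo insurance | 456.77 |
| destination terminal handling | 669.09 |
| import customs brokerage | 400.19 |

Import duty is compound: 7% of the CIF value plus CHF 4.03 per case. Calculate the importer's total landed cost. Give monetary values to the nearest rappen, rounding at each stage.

Total landed cost: CHF 22826.75

EXW: the seller makes goods available at their premises; the buyer bears all onward costs.
CIF value = EXW price + inland to port + export clearance + origin terminal + freight + insurance = 9104.14 + 475.28 + 358.21 + 280.63 + 8898.25 + 456.77 = 19573.28
Ad valorem component: 19573.28 × 7% = 1370.13
Specific component: 202 × 4.03 = 814.06
Import duty = 1370.13 + 814.06 = 2184.19
Buyer bears: inland to port 475.28 + export clearance 358.21 + origin terminal 280.63 + freight 8898.25 + insurance 456.77 + destination terminal 669.09 + brokerage 400.19 + duty 2184.19 = 13722.61
Landed cost = invoice 9104.14 + 13722.61 = 22826.75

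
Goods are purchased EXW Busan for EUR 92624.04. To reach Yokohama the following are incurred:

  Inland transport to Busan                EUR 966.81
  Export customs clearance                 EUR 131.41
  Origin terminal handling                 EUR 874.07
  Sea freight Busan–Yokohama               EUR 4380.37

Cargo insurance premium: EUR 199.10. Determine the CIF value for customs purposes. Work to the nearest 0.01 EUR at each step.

CIF = EXW price + pre-shipment costs + freight + insurance
CIF = 92624.04 + 966.81 + 131.41 + 874.07 + 4380.37 + 199.10 = 99175.80

CIF value: EUR 99175.80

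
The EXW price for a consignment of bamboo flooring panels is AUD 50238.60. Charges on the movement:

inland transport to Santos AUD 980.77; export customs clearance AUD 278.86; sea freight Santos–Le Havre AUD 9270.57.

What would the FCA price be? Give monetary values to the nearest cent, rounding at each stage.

FCA price: AUD 51498.23

Not relevant to the conversion: freight — on the buyer under both terms; not part of either seller's price.
From EXW to FCA, the seller additionally bears: inland to port, export clearance.
FCA price = 50238.60 + 980.77 + 278.86 = 51498.23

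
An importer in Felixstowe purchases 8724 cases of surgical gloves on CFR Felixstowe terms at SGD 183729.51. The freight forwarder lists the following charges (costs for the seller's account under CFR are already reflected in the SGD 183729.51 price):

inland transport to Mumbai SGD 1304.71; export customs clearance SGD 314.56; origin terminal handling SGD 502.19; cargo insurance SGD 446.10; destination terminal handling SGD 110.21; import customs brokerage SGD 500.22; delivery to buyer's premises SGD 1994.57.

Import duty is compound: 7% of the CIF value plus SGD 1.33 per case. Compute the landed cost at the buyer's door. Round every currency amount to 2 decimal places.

Total landed cost: SGD 211275.82

CFR: the seller pays costs through ocean freight to the destination port, but not insurance.
Already in the invoice (seller's account under CFR): inland to port, export clearance, origin terminal — exclude.
CIF value = CFR price + insurance = 183729.51 + 446.10 = 184175.61
Ad valorem component: 184175.61 × 7% = 12892.29
Specific component: 8724 × 1.33 = 11602.92
Import duty = 12892.29 + 11602.92 = 24495.21
Buyer bears: insurance 446.10 + destination terminal 110.21 + brokerage 500.22 + delivery 1994.57 + duty 24495.21 = 27546.31
Landed cost = invoice 183729.51 + 27546.31 = 211275.82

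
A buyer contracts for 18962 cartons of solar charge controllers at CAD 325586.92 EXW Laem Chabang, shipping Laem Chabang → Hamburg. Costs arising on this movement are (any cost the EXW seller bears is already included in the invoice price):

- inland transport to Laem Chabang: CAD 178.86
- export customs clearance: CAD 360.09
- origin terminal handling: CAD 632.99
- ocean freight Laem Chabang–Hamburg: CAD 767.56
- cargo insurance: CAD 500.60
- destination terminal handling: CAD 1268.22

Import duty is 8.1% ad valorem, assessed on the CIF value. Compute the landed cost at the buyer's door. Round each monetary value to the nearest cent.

Total landed cost: CAD 355865.43

EXW: the seller makes goods available at their premises; the buyer bears all onward costs.
CIF value = EXW price + inland to port + export clearance + origin terminal + freight + insurance = 325586.92 + 178.86 + 360.09 + 632.99 + 767.56 + 500.60 = 328027.02
Import duty = 328027.02 × 8.1% = 26570.19
Buyer bears: inland to port 178.86 + export clearance 360.09 + origin terminal 632.99 + freight 767.56 + insurance 500.60 + destination terminal 1268.22 + duty 26570.19 = 30278.51
Landed cost = invoice 325586.92 + 30278.51 = 355865.43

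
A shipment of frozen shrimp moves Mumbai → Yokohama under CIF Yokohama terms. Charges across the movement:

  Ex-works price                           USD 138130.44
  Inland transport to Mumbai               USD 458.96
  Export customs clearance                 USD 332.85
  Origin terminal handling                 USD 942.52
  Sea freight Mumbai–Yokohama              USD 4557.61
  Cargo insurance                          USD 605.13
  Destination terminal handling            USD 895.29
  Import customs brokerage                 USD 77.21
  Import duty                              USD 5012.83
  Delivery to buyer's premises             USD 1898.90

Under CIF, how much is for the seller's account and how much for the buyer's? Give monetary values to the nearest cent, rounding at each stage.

Seller: USD 145027.51; buyer: USD 7884.23

CIF: the seller pays costs through ocean freight and marine insurance to the destination port.
Seller's account: goods 138130.44 + inland to port 458.96 + export clearance 332.85 + origin terminal 942.52 + freight 4557.61 + insurance 605.13 = 145027.51
Buyer's account: destination terminal 895.29 + brokerage 77.21 + duty 5012.83 + delivery 1898.90 = 7884.23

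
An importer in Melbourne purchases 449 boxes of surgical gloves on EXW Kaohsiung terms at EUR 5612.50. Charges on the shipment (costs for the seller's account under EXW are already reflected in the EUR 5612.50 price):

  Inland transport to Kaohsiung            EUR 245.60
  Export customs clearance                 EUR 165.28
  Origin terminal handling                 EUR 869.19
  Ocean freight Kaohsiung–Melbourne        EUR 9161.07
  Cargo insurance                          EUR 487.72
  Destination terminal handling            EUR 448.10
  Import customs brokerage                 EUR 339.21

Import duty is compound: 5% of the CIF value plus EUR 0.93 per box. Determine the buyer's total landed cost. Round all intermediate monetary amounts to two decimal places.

EXW: the seller makes goods available at their premises; the buyer bears all onward costs.
CIF value = EXW price + inland to port + export clearance + origin terminal + freight + insurance = 5612.50 + 245.60 + 165.28 + 869.19 + 9161.07 + 487.72 = 16541.36
Ad valorem component: 16541.36 × 5% = 827.07
Specific component: 449 × 0.93 = 417.57
Import duty = 827.07 + 417.57 = 1244.64
Buyer bears: inland to port 245.60 + export clearance 165.28 + origin terminal 869.19 + freight 9161.07 + insurance 487.72 + destination terminal 448.10 + brokerage 339.21 + duty 1244.64 = 12960.81
Landed cost = invoice 5612.50 + 12960.81 = 18573.31

Total landed cost: EUR 18573.31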